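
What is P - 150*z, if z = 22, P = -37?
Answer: -3337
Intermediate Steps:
P - 150*z = -37 - 150*22 = -37 - 3300 = -3337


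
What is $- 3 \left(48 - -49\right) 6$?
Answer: $-1746$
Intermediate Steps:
$- 3 \left(48 - -49\right) 6 = - 3 \left(48 + 49\right) 6 = \left(-3\right) 97 \cdot 6 = \left(-291\right) 6 = -1746$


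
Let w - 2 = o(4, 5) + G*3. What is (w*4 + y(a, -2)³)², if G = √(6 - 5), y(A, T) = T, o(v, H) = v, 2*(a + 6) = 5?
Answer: 784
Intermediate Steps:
a = -7/2 (a = -6 + (½)*5 = -6 + 5/2 = -7/2 ≈ -3.5000)
G = 1 (G = √1 = 1)
w = 9 (w = 2 + (4 + 1*3) = 2 + (4 + 3) = 2 + 7 = 9)
(w*4 + y(a, -2)³)² = (9*4 + (-2)³)² = (36 - 8)² = 28² = 784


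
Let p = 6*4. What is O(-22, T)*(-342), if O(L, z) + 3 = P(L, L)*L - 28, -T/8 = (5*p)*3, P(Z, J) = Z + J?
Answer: -320454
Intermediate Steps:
P(Z, J) = J + Z
p = 24
T = -2880 (T = -8*5*24*3 = -960*3 = -8*360 = -2880)
O(L, z) = -31 + 2*L**2 (O(L, z) = -3 + ((L + L)*L - 28) = -3 + ((2*L)*L - 28) = -3 + (2*L**2 - 28) = -3 + (-28 + 2*L**2) = -31 + 2*L**2)
O(-22, T)*(-342) = (-31 + 2*(-22)**2)*(-342) = (-31 + 2*484)*(-342) = (-31 + 968)*(-342) = 937*(-342) = -320454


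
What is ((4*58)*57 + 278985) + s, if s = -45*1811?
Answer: 210714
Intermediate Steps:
s = -81495
((4*58)*57 + 278985) + s = ((4*58)*57 + 278985) - 81495 = (232*57 + 278985) - 81495 = (13224 + 278985) - 81495 = 292209 - 81495 = 210714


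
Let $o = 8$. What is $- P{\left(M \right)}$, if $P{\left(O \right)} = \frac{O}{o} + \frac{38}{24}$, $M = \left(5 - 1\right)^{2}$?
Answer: $- \frac{43}{12} \approx -3.5833$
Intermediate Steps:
$M = 16$ ($M = 4^{2} = 16$)
$P{\left(O \right)} = \frac{19}{12} + \frac{O}{8}$ ($P{\left(O \right)} = \frac{O}{8} + \frac{38}{24} = O \frac{1}{8} + 38 \cdot \frac{1}{24} = \frac{O}{8} + \frac{19}{12} = \frac{19}{12} + \frac{O}{8}$)
$- P{\left(M \right)} = - (\frac{19}{12} + \frac{1}{8} \cdot 16) = - (\frac{19}{12} + 2) = \left(-1\right) \frac{43}{12} = - \frac{43}{12}$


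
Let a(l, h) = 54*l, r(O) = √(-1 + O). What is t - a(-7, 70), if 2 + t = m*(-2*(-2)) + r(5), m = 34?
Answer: 514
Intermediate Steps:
t = 136 (t = -2 + (34*(-2*(-2)) + √(-1 + 5)) = -2 + (34*4 + √4) = -2 + (136 + 2) = -2 + 138 = 136)
t - a(-7, 70) = 136 - 54*(-7) = 136 - 1*(-378) = 136 + 378 = 514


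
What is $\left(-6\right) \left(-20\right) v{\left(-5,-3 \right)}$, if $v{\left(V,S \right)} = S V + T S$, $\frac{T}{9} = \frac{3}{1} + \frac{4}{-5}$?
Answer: $-5328$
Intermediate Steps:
$T = \frac{99}{5}$ ($T = 9 \left(\frac{3}{1} + \frac{4}{-5}\right) = 9 \left(3 \cdot 1 + 4 \left(- \frac{1}{5}\right)\right) = 9 \left(3 - \frac{4}{5}\right) = 9 \cdot \frac{11}{5} = \frac{99}{5} \approx 19.8$)
$v{\left(V,S \right)} = \frac{99 S}{5} + S V$ ($v{\left(V,S \right)} = S V + \frac{99 S}{5} = \frac{99 S}{5} + S V$)
$\left(-6\right) \left(-20\right) v{\left(-5,-3 \right)} = \left(-6\right) \left(-20\right) \frac{1}{5} \left(-3\right) \left(99 + 5 \left(-5\right)\right) = 120 \cdot \frac{1}{5} \left(-3\right) \left(99 - 25\right) = 120 \cdot \frac{1}{5} \left(-3\right) 74 = 120 \left(- \frac{222}{5}\right) = -5328$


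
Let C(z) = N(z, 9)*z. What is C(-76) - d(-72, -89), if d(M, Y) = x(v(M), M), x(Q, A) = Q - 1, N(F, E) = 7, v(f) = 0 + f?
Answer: -459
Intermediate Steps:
v(f) = f
x(Q, A) = -1 + Q
d(M, Y) = -1 + M
C(z) = 7*z
C(-76) - d(-72, -89) = 7*(-76) - (-1 - 72) = -532 - 1*(-73) = -532 + 73 = -459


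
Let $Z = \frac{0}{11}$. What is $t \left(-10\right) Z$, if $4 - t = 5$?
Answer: $0$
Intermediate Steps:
$t = -1$ ($t = 4 - 5 = -1$)
$Z = 0$ ($Z = 0 \cdot \frac{1}{11} = 0$)
$t \left(-10\right) Z = \left(-1\right) \left(-10\right) 0 = 10 \cdot 0 = 0$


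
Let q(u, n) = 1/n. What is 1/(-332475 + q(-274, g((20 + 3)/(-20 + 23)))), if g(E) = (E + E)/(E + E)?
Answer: -1/332474 ≈ -3.0078e-6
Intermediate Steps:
g(E) = 1 (g(E) = (2*E)/((2*E)) = (2*E)*(1/(2*E)) = 1)
1/(-332475 + q(-274, g((20 + 3)/(-20 + 23)))) = 1/(-332475 + 1/1) = 1/(-332475 + 1) = 1/(-332474) = -1/332474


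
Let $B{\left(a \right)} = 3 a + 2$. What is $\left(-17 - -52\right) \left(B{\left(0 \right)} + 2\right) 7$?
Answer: $980$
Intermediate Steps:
$B{\left(a \right)} = 2 + 3 a$
$\left(-17 - -52\right) \left(B{\left(0 \right)} + 2\right) 7 = \left(-17 - -52\right) \left(\left(2 + 3 \cdot 0\right) + 2\right) 7 = \left(-17 + 52\right) \left(\left(2 + 0\right) + 2\right) 7 = 35 \left(2 + 2\right) 7 = 35 \cdot 4 \cdot 7 = 35 \cdot 28 = 980$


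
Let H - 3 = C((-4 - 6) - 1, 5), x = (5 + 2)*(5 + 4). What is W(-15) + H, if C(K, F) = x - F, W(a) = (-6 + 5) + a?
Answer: 45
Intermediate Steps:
x = 63 (x = 7*9 = 63)
W(a) = -1 + a
C(K, F) = 63 - F
H = 61 (H = 3 + (63 - 1*5) = 3 + (63 - 5) = 3 + 58 = 61)
W(-15) + H = (-1 - 15) + 61 = -16 + 61 = 45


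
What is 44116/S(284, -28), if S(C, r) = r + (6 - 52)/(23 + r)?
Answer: -110290/47 ≈ -2346.6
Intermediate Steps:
S(C, r) = r - 46/(23 + r)
44116/S(284, -28) = 44116/(((-46 + (-28)² + 23*(-28))/(23 - 28))) = 44116/(((-46 + 784 - 644)/(-5))) = 44116/((-⅕*94)) = 44116/(-94/5) = 44116*(-5/94) = -110290/47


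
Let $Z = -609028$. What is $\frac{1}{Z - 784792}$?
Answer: $- \frac{1}{1393820} \approx -7.1745 \cdot 10^{-7}$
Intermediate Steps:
$\frac{1}{Z - 784792} = \frac{1}{-609028 - 784792} = \frac{1}{-1393820} = - \frac{1}{1393820}$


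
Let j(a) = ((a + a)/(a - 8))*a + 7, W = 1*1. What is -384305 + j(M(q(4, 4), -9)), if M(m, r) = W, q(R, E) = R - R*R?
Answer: -2690088/7 ≈ -3.8430e+5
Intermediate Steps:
W = 1
q(R, E) = R - R²
M(m, r) = 1
j(a) = 7 + 2*a²/(-8 + a) (j(a) = ((2*a)/(-8 + a))*a + 7 = (2*a/(-8 + a))*a + 7 = 2*a²/(-8 + a) + 7 = 7 + 2*a²/(-8 + a))
-384305 + j(M(q(4, 4), -9)) = -384305 + (-56 + 2*1² + 7*1)/(-8 + 1) = -384305 + (-56 + 2*1 + 7)/(-7) = -384305 - (-56 + 2 + 7)/7 = -384305 - ⅐*(-47) = -384305 + 47/7 = -2690088/7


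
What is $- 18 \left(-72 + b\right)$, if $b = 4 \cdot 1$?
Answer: $1224$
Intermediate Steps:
$b = 4$
$- 18 \left(-72 + b\right) = - 18 \left(-72 + 4\right) = \left(-18\right) \left(-68\right) = 1224$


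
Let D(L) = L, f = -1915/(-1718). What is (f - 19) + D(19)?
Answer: 1915/1718 ≈ 1.1147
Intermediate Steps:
f = 1915/1718 (f = -1915*(-1/1718) = 1915/1718 ≈ 1.1147)
(f - 19) + D(19) = (1915/1718 - 19) + 19 = -30727/1718 + 19 = 1915/1718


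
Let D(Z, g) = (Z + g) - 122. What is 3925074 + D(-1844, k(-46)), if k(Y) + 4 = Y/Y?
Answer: 3923105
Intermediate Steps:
k(Y) = -3 (k(Y) = -4 + Y/Y = -4 + 1 = -3)
D(Z, g) = -122 + Z + g
3925074 + D(-1844, k(-46)) = 3925074 + (-122 - 1844 - 3) = 3925074 - 1969 = 3923105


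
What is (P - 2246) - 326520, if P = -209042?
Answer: -537808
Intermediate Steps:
(P - 2246) - 326520 = (-209042 - 2246) - 326520 = -211288 - 326520 = -537808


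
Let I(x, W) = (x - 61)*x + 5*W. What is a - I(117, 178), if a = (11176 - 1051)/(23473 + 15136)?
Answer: -287318053/38609 ≈ -7441.7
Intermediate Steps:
I(x, W) = 5*W + x*(-61 + x) (I(x, W) = (-61 + x)*x + 5*W = x*(-61 + x) + 5*W = 5*W + x*(-61 + x))
a = 10125/38609 ≈ 0.26224
a - I(117, 178) = 10125/38609 - (117² - 61*117 + 5*178) = 10125/38609 - (13689 - 7137 + 890) = 10125/38609 - 1*7442 = 10125/38609 - 7442 = -287318053/38609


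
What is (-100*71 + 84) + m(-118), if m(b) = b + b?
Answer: -7252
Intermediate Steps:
m(b) = 2*b
(-100*71 + 84) + m(-118) = (-100*71 + 84) + 2*(-118) = (-7100 + 84) - 236 = -7016 - 236 = -7252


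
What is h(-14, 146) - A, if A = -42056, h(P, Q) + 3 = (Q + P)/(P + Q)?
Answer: 42054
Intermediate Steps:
h(P, Q) = -2 (h(P, Q) = -3 + (Q + P)/(P + Q) = -3 + (P + Q)/(P + Q) = -3 + 1 = -2)
h(-14, 146) - A = -2 - 1*(-42056) = -2 + 42056 = 42054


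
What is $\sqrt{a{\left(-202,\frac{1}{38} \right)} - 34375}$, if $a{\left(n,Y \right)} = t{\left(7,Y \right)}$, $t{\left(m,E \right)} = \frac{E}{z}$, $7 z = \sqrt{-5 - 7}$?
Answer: $\frac{\sqrt{-446737500 - 399 i \sqrt{3}}}{114} \approx 0.00014341 - 185.41 i$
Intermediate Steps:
$z = \frac{2 i \sqrt{3}}{7}$ ($z = \frac{\sqrt{-5 - 7}}{7} = \frac{\sqrt{-12}}{7} = \frac{2 i \sqrt{3}}{7} \approx 0.49487 i$)
$t{\left(m,E \right)} = - \frac{7 i E \sqrt{3}}{6}$ ($t{\left(m,E \right)} = \frac{E}{\frac{2}{7} i \sqrt{3}} = E \left(- \frac{7 i \sqrt{3}}{6}\right) = - \frac{7 i E \sqrt{3}}{6}$)
$a{\left(n,Y \right)} = - \frac{7 i Y \sqrt{3}}{6}$
$\sqrt{a{\left(-202,\frac{1}{38} \right)} - 34375} = \sqrt{- \frac{7 i \sqrt{3}}{6 \cdot 38} - 34375} = \sqrt{\left(- \frac{7}{6}\right) i \frac{1}{38} \sqrt{3} - 34375} = \sqrt{- \frac{7 i \sqrt{3}}{228} - 34375} = \sqrt{-34375 - \frac{7 i \sqrt{3}}{228}}$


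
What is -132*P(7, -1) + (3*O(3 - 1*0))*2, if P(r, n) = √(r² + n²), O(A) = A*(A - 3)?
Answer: -660*√2 ≈ -933.38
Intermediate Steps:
O(A) = A*(-3 + A)
P(r, n) = √(n² + r²)
-132*P(7, -1) + (3*O(3 - 1*0))*2 = -132*√((-1)² + 7²) + (3*((3 - 1*0)*(-3 + (3 - 1*0))))*2 = -132*√(1 + 49) + (3*((3 + 0)*(-3 + (3 + 0))))*2 = -660*√2 + (3*(3*(-3 + 3)))*2 = -660*√2 + (3*(3*0))*2 = -660*√2 + (3*0)*2 = -660*√2 + 0*2 = -660*√2 + 0 = -660*√2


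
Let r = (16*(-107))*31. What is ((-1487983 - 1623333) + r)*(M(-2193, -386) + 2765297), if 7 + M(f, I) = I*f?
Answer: -11429098605744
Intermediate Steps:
r = -53072 (r = -1712*31 = -53072)
M(f, I) = -7 + I*f
((-1487983 - 1623333) + r)*(M(-2193, -386) + 2765297) = ((-1487983 - 1623333) - 53072)*((-7 - 386*(-2193)) + 2765297) = (-3111316 - 53072)*((-7 + 846498) + 2765297) = -3164388*(846491 + 2765297) = -3164388*3611788 = -11429098605744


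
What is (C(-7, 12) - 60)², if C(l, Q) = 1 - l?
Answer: 2704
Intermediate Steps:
(C(-7, 12) - 60)² = ((1 - 1*(-7)) - 60)² = ((1 + 7) - 60)² = (8 - 60)² = (-52)² = 2704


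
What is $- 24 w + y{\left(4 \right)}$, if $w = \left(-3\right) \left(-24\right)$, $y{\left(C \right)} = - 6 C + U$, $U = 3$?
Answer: $-1749$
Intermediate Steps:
$y{\left(C \right)} = 3 - 6 C$ ($y{\left(C \right)} = - 6 C + 3 = 3 - 6 C$)
$w = 72$
$- 24 w + y{\left(4 \right)} = \left(-24\right) 72 + \left(3 - 24\right) = -1728 + \left(3 - 24\right) = -1728 - 21 = -1749$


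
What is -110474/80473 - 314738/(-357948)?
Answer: -7108018139/14402574702 ≈ -0.49352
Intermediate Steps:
-110474/80473 - 314738/(-357948) = -110474*1/80473 - 314738*(-1/357948) = -110474/80473 + 157369/178974 = -7108018139/14402574702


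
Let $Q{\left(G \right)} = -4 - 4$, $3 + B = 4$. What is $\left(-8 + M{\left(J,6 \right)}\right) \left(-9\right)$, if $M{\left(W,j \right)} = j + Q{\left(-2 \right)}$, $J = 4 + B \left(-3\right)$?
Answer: $90$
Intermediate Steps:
$B = 1$ ($B = -3 + 4 = 1$)
$J = 1$ ($J = 4 + 1 \left(-3\right) = 4 - 3 = 1$)
$Q{\left(G \right)} = -8$ ($Q{\left(G \right)} = -4 - 4 = -8$)
$M{\left(W,j \right)} = -8 + j$ ($M{\left(W,j \right)} = j - 8 = -8 + j$)
$\left(-8 + M{\left(J,6 \right)}\right) \left(-9\right) = \left(-8 + \left(-8 + 6\right)\right) \left(-9\right) = \left(-8 - 2\right) \left(-9\right) = \left(-10\right) \left(-9\right) = 90$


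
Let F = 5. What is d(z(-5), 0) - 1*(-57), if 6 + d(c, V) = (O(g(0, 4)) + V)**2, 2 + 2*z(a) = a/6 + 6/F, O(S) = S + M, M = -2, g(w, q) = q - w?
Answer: 55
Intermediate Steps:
O(S) = -2 + S (O(S) = S - 2 = -2 + S)
z(a) = -2/5 + a/12 (z(a) = -1 + (a/6 + 6/5)/2 = -1 + (6/5 + a/6)/2 = -1 + (3/5 + a/12) = -2/5 + a/12)
d(c, V) = -6 + (2 + V)**2 (d(c, V) = -6 + ((-2 + (4 - 1*0)) + V)**2 = -6 + ((-2 + (4 + 0)) + V)**2 = -6 + ((-2 + 4) + V)**2 = -6 + (2 + V)**2)
d(z(-5), 0) - 1*(-57) = (-6 + (2 + 0)**2) - 1*(-57) = (-6 + 2**2) + 57 = (-6 + 4) + 57 = -2 + 57 = 55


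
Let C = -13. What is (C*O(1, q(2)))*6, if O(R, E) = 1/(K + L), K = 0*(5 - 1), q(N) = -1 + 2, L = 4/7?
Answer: -273/2 ≈ -136.50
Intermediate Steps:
L = 4/7 (L = 4*(⅐) = 4/7 ≈ 0.57143)
q(N) = 1
K = 0 (K = 0*4 = 0)
O(R, E) = 7/4 (O(R, E) = 1/(0 + 4/7) = 1/(4/7) = 7/4)
(C*O(1, q(2)))*6 = -13*7/4*6 = -91/4*6 = -273/2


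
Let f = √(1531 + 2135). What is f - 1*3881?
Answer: -3881 + √3666 ≈ -3820.5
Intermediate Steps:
f = √3666 ≈ 60.547
f - 1*3881 = √3666 - 1*3881 = √3666 - 3881 = -3881 + √3666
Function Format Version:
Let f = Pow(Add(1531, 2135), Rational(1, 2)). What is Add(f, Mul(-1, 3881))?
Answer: Add(-3881, Pow(3666, Rational(1, 2))) ≈ -3820.5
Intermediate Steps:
f = Pow(3666, Rational(1, 2)) ≈ 60.547
Add(f, Mul(-1, 3881)) = Add(Pow(3666, Rational(1, 2)), Mul(-1, 3881)) = Add(Pow(3666, Rational(1, 2)), -3881) = Add(-3881, Pow(3666, Rational(1, 2)))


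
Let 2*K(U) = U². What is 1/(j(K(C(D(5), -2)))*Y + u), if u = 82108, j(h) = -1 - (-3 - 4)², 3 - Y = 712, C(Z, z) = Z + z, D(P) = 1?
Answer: 1/117558 ≈ 8.5064e-6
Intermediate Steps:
Y = -709 (Y = 3 - 1*712 = 3 - 712 = -709)
K(U) = U²/2
j(h) = -50 (j(h) = -1 - 1*(-7)² = -1 - 1*49 = -1 - 49 = -50)
1/(j(K(C(D(5), -2)))*Y + u) = 1/(-50*(-709) + 82108) = 1/(35450 + 82108) = 1/117558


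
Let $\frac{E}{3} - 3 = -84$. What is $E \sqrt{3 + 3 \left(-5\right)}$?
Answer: $- 486 i \sqrt{3} \approx - 841.78 i$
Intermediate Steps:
$E = -243$ ($E = 9 + 3 \left(-84\right) = 9 - 252 = -243$)
$E \sqrt{3 + 3 \left(-5\right)} = - 243 \sqrt{3 + 3 \left(-5\right)} = - 243 \sqrt{3 - 15} = - 243 \sqrt{-12} = - 243 \cdot 2 i \sqrt{3} = - 486 i \sqrt{3}$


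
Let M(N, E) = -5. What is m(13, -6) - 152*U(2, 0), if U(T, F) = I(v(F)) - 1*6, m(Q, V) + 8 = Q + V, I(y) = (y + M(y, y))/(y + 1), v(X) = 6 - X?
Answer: 6225/7 ≈ 889.29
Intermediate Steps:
I(y) = (-5 + y)/(1 + y) (I(y) = (y - 5)/(y + 1) = (-5 + y)/(1 + y))
m(Q, V) = -8 + Q + V (m(Q, V) = -8 + (Q + V) = -8 + Q + V)
U(T, F) = -6 + (1 - F)/(7 - F) (U(T, F) = (-5 + (6 - F))/(1 + (6 - F)) - 1*6 = (1 - F)/(7 - F) - 6 = -6 + (1 - F)/(7 - F))
m(13, -6) - 152*U(2, 0) = (-8 + 13 - 6) - 152*(41 - 5*0)/(-7 + 0) = -1 - 152*(41 + 0)/(-7) = -1 - (-152)*41/7 = -1 - 152*(-41/7) = -1 + 6232/7 = 6225/7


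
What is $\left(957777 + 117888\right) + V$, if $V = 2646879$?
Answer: $3722544$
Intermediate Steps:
$\left(957777 + 117888\right) + V = \left(957777 + 117888\right) + 2646879 = 1075665 + 2646879 = 3722544$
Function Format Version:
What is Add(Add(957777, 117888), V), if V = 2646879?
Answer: 3722544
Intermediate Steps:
Add(Add(957777, 117888), V) = Add(Add(957777, 117888), 2646879) = Add(1075665, 2646879) = 3722544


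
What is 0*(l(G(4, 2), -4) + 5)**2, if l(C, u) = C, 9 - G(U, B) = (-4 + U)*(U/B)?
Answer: 0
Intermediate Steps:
G(U, B) = 9 - U*(-4 + U)/B (G(U, B) = 9 - (-4 + U)*U/B = 9 - U*(-4 + U)/B)
0*(l(G(4, 2), -4) + 5)**2 = 0*((-1*4**2 + 4*4 + 9*2)/2 + 5)**2 = 0*((-1*16 + 16 + 18)/2 + 5)**2 = 0*((-16 + 16 + 18)/2 + 5)**2 = 0*((1/2)*18 + 5)**2 = 0*(9 + 5)**2 = 0*14**2 = 0*196 = 0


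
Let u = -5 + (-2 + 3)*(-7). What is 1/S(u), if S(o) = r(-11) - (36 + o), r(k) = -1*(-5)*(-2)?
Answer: -1/34 ≈ -0.029412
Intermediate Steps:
r(k) = -10 (r(k) = 5*(-2) = -10)
u = -12 (u = -5 + 1*(-7) = -5 - 7 = -12)
S(o) = -46 - o (S(o) = -10 - (36 + o) = -10 + (-36 - o) = -46 - o)
1/S(u) = 1/(-46 - 1*(-12)) = 1/(-46 + 12) = 1/(-34) = -1/34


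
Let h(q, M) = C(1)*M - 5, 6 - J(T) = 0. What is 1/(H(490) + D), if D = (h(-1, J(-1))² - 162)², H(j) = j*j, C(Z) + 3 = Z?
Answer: 1/256229 ≈ 3.9028e-6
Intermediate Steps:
J(T) = 6 (J(T) = 6 - 1*0 = 6 + 0 = 6)
C(Z) = -3 + Z
H(j) = j²
h(q, M) = -5 - 2*M (h(q, M) = (-3 + 1)*M - 5 = -2*M - 5 = -5 - 2*M)
D = 16129 (D = ((-5 - 2*6)² - 162)² = ((-5 - 12)² - 162)² = ((-17)² - 162)² = (289 - 162)² = 127² = 16129)
1/(H(490) + D) = 1/(490² + 16129) = 1/(240100 + 16129) = 1/256229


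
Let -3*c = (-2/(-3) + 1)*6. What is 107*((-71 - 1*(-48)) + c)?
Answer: -8453/3 ≈ -2817.7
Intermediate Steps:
c = -10/3 (c = -(-2/(-3) + 1)*6/3 = -(-2*(-⅓) + 1)*6/3 = -(⅔ + 1)*6/3 = -5*6/9 = -⅓*10 = -10/3 ≈ -3.3333)
107*((-71 - 1*(-48)) + c) = 107*((-71 - 1*(-48)) - 10/3) = 107*((-71 + 48) - 10/3) = 107*(-23 - 10/3) = 107*(-79/3) = -8453/3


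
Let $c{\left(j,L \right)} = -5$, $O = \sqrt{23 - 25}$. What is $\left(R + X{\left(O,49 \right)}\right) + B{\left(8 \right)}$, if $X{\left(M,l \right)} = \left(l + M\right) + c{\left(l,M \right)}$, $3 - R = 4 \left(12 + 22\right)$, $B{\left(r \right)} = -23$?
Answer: $-112 + i \sqrt{2} \approx -112.0 + 1.4142 i$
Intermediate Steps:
$R = -133$ ($R = 3 - 4 \left(12 + 22\right) = 3 - 4 \cdot 34 = 3 - 136 = -133$)
$O = i \sqrt{2}$ ($O = \sqrt{-2} = i \sqrt{2} \approx 1.4142 i$)
$X{\left(M,l \right)} = -5 + M + l$ ($X{\left(M,l \right)} = \left(l + M\right) - 5 = \left(M + l\right) - 5 = -5 + M + l$)
$\left(R + X{\left(O,49 \right)}\right) + B{\left(8 \right)} = \left(-133 + \left(-5 + i \sqrt{2} + 49\right)\right) - 23 = \left(-133 + \left(44 + i \sqrt{2}\right)\right) - 23 = \left(-89 + i \sqrt{2}\right) - 23 = -112 + i \sqrt{2}$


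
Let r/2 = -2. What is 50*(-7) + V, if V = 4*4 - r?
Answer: -330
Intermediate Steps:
r = -4 (r = 2*(-2) = -4)
V = 20 (V = 4*4 - 1*(-4) = 16 + 4 = 20)
50*(-7) + V = 50*(-7) + 20 = -350 + 20 = -330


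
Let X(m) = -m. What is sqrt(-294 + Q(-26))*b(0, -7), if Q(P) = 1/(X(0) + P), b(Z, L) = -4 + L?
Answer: -11*I*sqrt(198770)/26 ≈ -188.62*I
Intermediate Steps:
Q(P) = 1/P (Q(P) = 1/(-1*0 + P) = 1/(0 + P) = 1/P)
sqrt(-294 + Q(-26))*b(0, -7) = sqrt(-294 + 1/(-26))*(-4 - 7) = sqrt(-294 - 1/26)*(-11) = sqrt(-7645/26)*(-11) = (I*sqrt(198770)/26)*(-11) = -11*I*sqrt(198770)/26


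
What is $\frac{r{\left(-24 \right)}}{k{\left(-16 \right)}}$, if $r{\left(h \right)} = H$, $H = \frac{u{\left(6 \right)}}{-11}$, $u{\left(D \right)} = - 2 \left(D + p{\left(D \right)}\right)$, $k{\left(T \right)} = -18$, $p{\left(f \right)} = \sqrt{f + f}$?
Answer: $- \frac{2}{33} - \frac{2 \sqrt{3}}{99} \approx -0.095597$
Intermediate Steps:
$p{\left(f \right)} = \sqrt{2} \sqrt{f}$ ($p{\left(f \right)} = \sqrt{2 f} = \sqrt{2} \sqrt{f}$)
$u{\left(D \right)} = - 2 D - 2 \sqrt{2} \sqrt{D}$ ($u{\left(D \right)} = - 2 \left(D + \sqrt{2} \sqrt{D}\right) = - 2 D - 2 \sqrt{2} \sqrt{D}$)
$H = \frac{12}{11} + \frac{4 \sqrt{3}}{11}$ ($H = \frac{\left(-2\right) 6 - 2 \sqrt{2} \sqrt{6}}{-11} = \left(-12 - 4 \sqrt{3}\right) \left(- \frac{1}{11}\right) = \frac{12}{11} + \frac{4 \sqrt{3}}{11} \approx 1.7207$)
$r{\left(h \right)} = \frac{12}{11} + \frac{4 \sqrt{3}}{11}$
$\frac{r{\left(-24 \right)}}{k{\left(-16 \right)}} = \frac{\frac{12}{11} + \frac{4 \sqrt{3}}{11}}{-18} = \left(\frac{12}{11} + \frac{4 \sqrt{3}}{11}\right) \left(- \frac{1}{18}\right) = - \frac{2}{33} - \frac{2 \sqrt{3}}{99}$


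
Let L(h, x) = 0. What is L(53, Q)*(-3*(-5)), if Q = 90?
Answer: 0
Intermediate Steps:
L(53, Q)*(-3*(-5)) = 0*(-3*(-5)) = 0*15 = 0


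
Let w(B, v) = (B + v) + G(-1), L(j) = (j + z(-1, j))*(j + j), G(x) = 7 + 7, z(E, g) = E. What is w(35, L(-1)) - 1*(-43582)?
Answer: 43635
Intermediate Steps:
G(x) = 14
L(j) = 2*j*(-1 + j) (L(j) = (j - 1)*(j + j) = (-1 + j)*(2*j) = 2*j*(-1 + j))
w(B, v) = 14 + B + v (w(B, v) = (B + v) + 14 = 14 + B + v)
w(35, L(-1)) - 1*(-43582) = (14 + 35 + 2*(-1)*(-1 - 1)) - 1*(-43582) = (14 + 35 + 2*(-1)*(-2)) + 43582 = (14 + 35 + 4) + 43582 = 53 + 43582 = 43635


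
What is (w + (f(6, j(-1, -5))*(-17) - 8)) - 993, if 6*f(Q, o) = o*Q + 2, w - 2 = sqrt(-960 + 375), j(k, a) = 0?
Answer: -3014/3 + 3*I*sqrt(65) ≈ -1004.7 + 24.187*I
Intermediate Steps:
w = 2 + 3*I*sqrt(65) (w = 2 + sqrt(-960 + 375) = 2 + sqrt(-585) = 2 + 3*I*sqrt(65) ≈ 2.0 + 24.187*I)
f(Q, o) = 1/3 + Q*o/6 (f(Q, o) = (o*Q + 2)/6 = (Q*o + 2)/6 = (2 + Q*o)/6 = 1/3 + Q*o/6)
(w + (f(6, j(-1, -5))*(-17) - 8)) - 993 = ((2 + 3*I*sqrt(65)) + ((1/3 + (1/6)*6*0)*(-17) - 8)) - 993 = ((2 + 3*I*sqrt(65)) + ((1/3 + 0)*(-17) - 8)) - 993 = ((2 + 3*I*sqrt(65)) + ((1/3)*(-17) - 8)) - 993 = ((2 + 3*I*sqrt(65)) + (-17/3 - 8)) - 993 = ((2 + 3*I*sqrt(65)) - 41/3) - 993 = (-35/3 + 3*I*sqrt(65)) - 993 = -3014/3 + 3*I*sqrt(65)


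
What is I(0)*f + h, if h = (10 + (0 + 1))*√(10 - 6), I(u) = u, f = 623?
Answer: 22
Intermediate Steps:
h = 22 (h = (10 + 1)*√4 = 11*2 = 22)
I(0)*f + h = 0*623 + 22 = 0 + 22 = 22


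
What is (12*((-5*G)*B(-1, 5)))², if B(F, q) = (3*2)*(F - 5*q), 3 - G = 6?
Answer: 788486400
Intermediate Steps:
G = -3 (G = 3 - 1*6 = 3 - 6 = -3)
B(F, q) = -30*q + 6*F (B(F, q) = 6*(F - 5*q) = -30*q + 6*F)
(12*((-5*G)*B(-1, 5)))² = (12*((-5*(-3))*(-30*5 + 6*(-1))))² = (12*(15*(-150 - 6)))² = (12*(15*(-156)))² = (12*(-2340))² = (-28080)² = 788486400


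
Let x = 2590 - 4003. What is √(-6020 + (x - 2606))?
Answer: I*√10039 ≈ 100.19*I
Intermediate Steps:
x = -1413
√(-6020 + (x - 2606)) = √(-6020 + (-1413 - 2606)) = √(-6020 - 4019) = √(-10039) = I*√10039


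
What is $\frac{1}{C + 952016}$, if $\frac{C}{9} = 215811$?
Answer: $\frac{1}{2894315} \approx 3.455 \cdot 10^{-7}$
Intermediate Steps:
$C = 1942299$ ($C = 9 \cdot 215811 = 1942299$)
$\frac{1}{C + 952016} = \frac{1}{1942299 + 952016} = \frac{1}{2894315}$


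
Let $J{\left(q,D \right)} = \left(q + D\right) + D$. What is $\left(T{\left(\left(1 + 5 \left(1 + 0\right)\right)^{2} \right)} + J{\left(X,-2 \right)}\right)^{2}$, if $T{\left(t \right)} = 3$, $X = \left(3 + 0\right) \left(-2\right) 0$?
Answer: $1$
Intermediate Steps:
$X = 0$ ($X = 3 \left(-2\right) 0 = \left(-6\right) 0 = 0$)
$J{\left(q,D \right)} = q + 2 D$ ($J{\left(q,D \right)} = \left(D + q\right) + D = q + 2 D$)
$\left(T{\left(\left(1 + 5 \left(1 + 0\right)\right)^{2} \right)} + J{\left(X,-2 \right)}\right)^{2} = \left(3 + \left(0 + 2 \left(-2\right)\right)\right)^{2} = \left(3 + \left(0 - 4\right)\right)^{2} = \left(3 - 4\right)^{2} = \left(-1\right)^{2} = 1$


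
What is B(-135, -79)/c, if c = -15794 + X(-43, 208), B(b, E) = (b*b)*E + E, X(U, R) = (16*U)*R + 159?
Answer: 1439854/158739 ≈ 9.0706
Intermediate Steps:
X(U, R) = 159 + 16*R*U (X(U, R) = 16*R*U + 159 = 159 + 16*R*U)
B(b, E) = E + E*b**2 (B(b, E) = b**2*E + E = E*b**2 + E = E + E*b**2)
c = -158739 (c = -15794 + (159 + 16*208*(-43)) = -15794 + (159 - 143104) = -15794 - 142945 = -158739)
B(-135, -79)/c = -79*(1 + (-135)**2)/(-158739) = -79*(1 + 18225)*(-1/158739) = -79*18226*(-1/158739) = -1439854*(-1/158739) = 1439854/158739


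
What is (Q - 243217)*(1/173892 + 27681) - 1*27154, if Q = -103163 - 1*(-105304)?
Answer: -290106280343699/43473 ≈ -6.6733e+9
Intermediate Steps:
Q = 2141 (Q = -103163 + 105304 = 2141)
(Q - 243217)*(1/173892 + 27681) - 1*27154 = (2141 - 243217)*(1/173892 + 27681) - 1*27154 = -241076*(1/173892 + 27681) - 27154 = -241076*4813504453/173892 - 27154 = -290105099877857/43473 - 27154 = -290106280343699/43473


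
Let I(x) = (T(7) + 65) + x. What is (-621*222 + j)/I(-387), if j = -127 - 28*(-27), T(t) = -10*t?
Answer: 137233/392 ≈ 350.08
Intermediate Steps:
I(x) = -5 + x (I(x) = (-10*7 + 65) + x = (-70 + 65) + x = -5 + x)
j = 629 (j = -127 + 756 = 629)
(-621*222 + j)/I(-387) = (-621*222 + 629)/(-5 - 387) = (-137862 + 629)/(-392) = -137233*(-1/392) = 137233/392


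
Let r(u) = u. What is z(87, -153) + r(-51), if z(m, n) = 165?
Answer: 114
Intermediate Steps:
z(87, -153) + r(-51) = 165 - 51 = 114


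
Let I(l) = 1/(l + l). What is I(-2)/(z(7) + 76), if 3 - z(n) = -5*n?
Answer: -1/456 ≈ -0.0021930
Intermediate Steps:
z(n) = 3 + 5*n (z(n) = 3 - (-5)*n = 3 + 5*n)
I(l) = 1/(2*l)
I(-2)/(z(7) + 76) = ((½)/(-2))/((3 + 5*7) + 76) = ((½)*(-½))/((3 + 35) + 76) = -¼/(38 + 76) = -¼/114 = (1/114)*(-¼) = -1/456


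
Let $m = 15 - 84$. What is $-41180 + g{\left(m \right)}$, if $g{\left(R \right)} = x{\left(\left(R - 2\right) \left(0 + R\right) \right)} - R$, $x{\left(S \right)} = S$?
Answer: $-36212$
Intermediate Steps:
$m = -69$
$g{\left(R \right)} = - R + R \left(-2 + R\right)$ ($g{\left(R \right)} = \left(R - 2\right) \left(0 + R\right) - R = \left(-2 + R\right) R - R = R \left(-2 + R\right) - R = - R + R \left(-2 + R\right)$)
$-41180 + g{\left(m \right)} = -41180 - 69 \left(-3 - 69\right) = -41180 - -4968 = -41180 + 4968 = -36212$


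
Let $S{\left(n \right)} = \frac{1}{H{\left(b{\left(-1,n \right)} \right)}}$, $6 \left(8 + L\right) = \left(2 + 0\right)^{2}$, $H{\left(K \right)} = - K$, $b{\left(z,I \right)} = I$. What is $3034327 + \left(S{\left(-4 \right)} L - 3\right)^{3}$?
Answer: $\frac{655390243}{216} \approx 3.0342 \cdot 10^{6}$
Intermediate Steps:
$L = - \frac{22}{3}$ ($L = -8 + \frac{\left(2 + 0\right)^{2}}{6} = -8 + \frac{2^{2}}{6} = -8 + \frac{1}{6} \cdot 4 = -8 + \frac{2}{3} = - \frac{22}{3} \approx -7.3333$)
$S{\left(n \right)} = - \frac{1}{n}$ ($S{\left(n \right)} = \frac{1}{\left(-1\right) n} = - \frac{1}{n}$)
$3034327 + \left(S{\left(-4 \right)} L - 3\right)^{3} = 3034327 + \left(- \frac{1}{-4} \left(- \frac{22}{3}\right) - 3\right)^{3} = 3034327 + \left(\left(-1\right) \left(- \frac{1}{4}\right) \left(- \frac{22}{3}\right) - 3\right)^{3} = 3034327 + \left(\frac{1}{4} \left(- \frac{22}{3}\right) - 3\right)^{3} = 3034327 + \left(- \frac{11}{6} - 3\right)^{3} = 3034327 + \left(- \frac{29}{6}\right)^{3} = 3034327 - \frac{24389}{216} = \frac{655390243}{216}$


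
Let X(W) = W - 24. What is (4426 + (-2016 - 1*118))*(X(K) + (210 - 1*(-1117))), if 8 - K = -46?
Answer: 3110244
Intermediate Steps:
K = 54 (K = 8 - 1*(-46) = 8 + 46 = 54)
X(W) = -24 + W
(4426 + (-2016 - 1*118))*(X(K) + (210 - 1*(-1117))) = (4426 + (-2016 - 1*118))*((-24 + 54) + (210 - 1*(-1117))) = (4426 + (-2016 - 118))*(30 + (210 + 1117)) = (4426 - 2134)*(30 + 1327) = 2292*1357 = 3110244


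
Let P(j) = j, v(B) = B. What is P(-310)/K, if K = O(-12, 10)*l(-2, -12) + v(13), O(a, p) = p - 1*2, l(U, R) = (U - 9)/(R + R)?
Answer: -93/5 ≈ -18.600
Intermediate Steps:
l(U, R) = (-9 + U)/(2*R) (l(U, R) = (-9 + U)/((2*R)) = (-9 + U)*(1/(2*R)) = (-9 + U)/(2*R))
O(a, p) = -2 + p (O(a, p) = p - 2 = -2 + p)
K = 50/3 (K = (-2 + 10)*((½)*(-9 - 2)/(-12)) + 13 = 8*((½)*(-1/12)*(-11)) + 13 = 8*(11/24) + 13 = 11/3 + 13 = 50/3 ≈ 16.667)
P(-310)/K = -310/50/3 = -310*3/50 = -93/5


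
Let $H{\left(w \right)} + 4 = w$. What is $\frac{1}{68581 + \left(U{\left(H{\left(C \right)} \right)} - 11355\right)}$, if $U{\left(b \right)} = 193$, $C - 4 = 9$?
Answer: $\frac{1}{57419} \approx 1.7416 \cdot 10^{-5}$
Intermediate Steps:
$C = 13$ ($C = 4 + 9 = 13$)
$H{\left(w \right)} = -4 + w$
$\frac{1}{68581 + \left(U{\left(H{\left(C \right)} \right)} - 11355\right)} = \frac{1}{68581 + \left(193 - 11355\right)} = \frac{1}{68581 - 11162} = \frac{1}{57419}$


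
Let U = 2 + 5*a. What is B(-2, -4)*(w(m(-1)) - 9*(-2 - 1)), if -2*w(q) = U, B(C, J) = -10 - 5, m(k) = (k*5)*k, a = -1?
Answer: -855/2 ≈ -427.50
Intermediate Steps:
m(k) = 5*k² (m(k) = (5*k)*k = 5*k²)
B(C, J) = -15
U = -3 (U = 2 + 5*(-1) = 2 - 5 = -3)
w(q) = 3/2 (w(q) = -½*(-3) = 3/2)
B(-2, -4)*(w(m(-1)) - 9*(-2 - 1)) = -15*(3/2 - 9*(-2 - 1)) = -15*(3/2 - 9*(-3)) = -15*(3/2 + 27) = -15*57/2 = -855/2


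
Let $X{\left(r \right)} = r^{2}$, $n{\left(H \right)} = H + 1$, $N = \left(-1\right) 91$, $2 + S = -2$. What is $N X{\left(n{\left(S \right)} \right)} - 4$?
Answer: $-823$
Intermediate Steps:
$S = -4$ ($S = -2 - 2 = -4$)
$N = -91$
$n{\left(H \right)} = 1 + H$
$N X{\left(n{\left(S \right)} \right)} - 4 = - 91 \left(1 - 4\right)^{2} - 4 = - 91 \left(-3\right)^{2} - 4 = \left(-91\right) 9 - 4 = -819 - 4 = -823$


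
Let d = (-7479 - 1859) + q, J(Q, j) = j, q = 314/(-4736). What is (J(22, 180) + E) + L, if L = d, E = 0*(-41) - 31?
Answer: -21759709/2368 ≈ -9189.1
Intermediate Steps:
q = -157/2368 (q = 314*(-1/4736) = -157/2368 ≈ -0.066301)
E = -31 (E = 0 - 31 = -31)
d = -22112541/2368 (d = (-7479 - 1859) - 157/2368 = -9338 - 157/2368 = -22112541/2368 ≈ -9338.1)
L = -22112541/2368 ≈ -9338.1
(J(22, 180) + E) + L = (180 - 31) - 22112541/2368 = 149 - 22112541/2368 = -21759709/2368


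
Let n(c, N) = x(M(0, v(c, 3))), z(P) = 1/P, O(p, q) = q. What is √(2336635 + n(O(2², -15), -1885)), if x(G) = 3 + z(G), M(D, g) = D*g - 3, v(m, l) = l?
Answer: √21029739/3 ≈ 1528.6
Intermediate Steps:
M(D, g) = -3 + D*g
z(P) = 1/P
x(G) = 3 + 1/G
n(c, N) = 8/3 (n(c, N) = 3 + 1/(-3 + 0*3) = 3 + 1/(-3 + 0) = 3 + 1/(-3) = 3 - ⅓ = 8/3)
√(2336635 + n(O(2², -15), -1885)) = √(2336635 + 8/3) = √(7009913/3) = √21029739/3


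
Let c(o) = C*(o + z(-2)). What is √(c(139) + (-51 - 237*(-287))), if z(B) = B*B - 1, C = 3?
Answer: √68394 ≈ 261.52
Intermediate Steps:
z(B) = -1 + B² (z(B) = B² - 1 = -1 + B²)
c(o) = 9 + 3*o (c(o) = 3*(o + (-1 + (-2)²)) = 3*(o + (-1 + 4)) = 3*(o + 3) = 3*(3 + o) = 9 + 3*o)
√(c(139) + (-51 - 237*(-287))) = √((9 + 3*139) + (-51 - 237*(-287))) = √((9 + 417) + (-51 + 68019)) = √(426 + 67968) = √68394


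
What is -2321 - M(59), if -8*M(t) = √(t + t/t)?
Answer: -2321 + √15/4 ≈ -2320.0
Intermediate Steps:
M(t) = -√(1 + t)/8 (M(t) = -√(t + t/t)/8 = -√(t + 1)/8 = -√(1 + t)/8)
-2321 - M(59) = -2321 - (-1)*√(1 + 59)/8 = -2321 - (-1)*√60/8 = -2321 - (-1)*2*√15/8 = -2321 - (-1)*√15/4 = -2321 + √15/4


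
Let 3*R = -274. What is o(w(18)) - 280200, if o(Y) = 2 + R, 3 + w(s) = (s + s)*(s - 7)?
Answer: -840868/3 ≈ -2.8029e+5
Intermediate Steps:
R = -274/3 (R = (⅓)*(-274) = -274/3 ≈ -91.333)
w(s) = -3 + 2*s*(-7 + s) (w(s) = -3 + (s + s)*(s - 7) = -3 + (2*s)*(-7 + s) = -3 + 2*s*(-7 + s))
o(Y) = -268/3 (o(Y) = 2 - 274/3 = -268/3)
o(w(18)) - 280200 = -268/3 - 280200 = -840868/3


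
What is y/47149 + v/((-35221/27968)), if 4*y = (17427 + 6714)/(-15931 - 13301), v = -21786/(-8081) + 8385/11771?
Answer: -16662793486643796951049/6156727068986050893504 ≈ -2.7064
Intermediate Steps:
v = 324202191/95121451 (v = -21786*(-1/8081) + 8385*(1/11771) = 21786/8081 + 8385/11771 = 324202191/95121451 ≈ 3.4083)
y = -8047/38976 (y = ((17427 + 6714)/(-15931 - 13301))/4 = (24141/(-29232))/4 = (24141*(-1/29232))/4 = (¼)*(-8047/9744) = -8047/38976 ≈ -0.20646)
y/47149 + v/((-35221/27968)) = -8047/38976/47149 + 324202191/(95121451*((-35221/27968))) = -8047/38976*1/47149 + 324202191/(95121451*((-35221*1/27968))) = -8047/1837679424 + 324202191/(95121451*(-35221/27968)) = -8047/1837679424 + (324202191/95121451)*(-27968/35221) = -8047/1837679424 - 9067286877888/3350272625671 = -16662793486643796951049/6156727068986050893504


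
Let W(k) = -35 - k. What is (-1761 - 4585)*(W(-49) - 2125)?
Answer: 13396406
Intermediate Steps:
(-1761 - 4585)*(W(-49) - 2125) = (-1761 - 4585)*((-35 - 1*(-49)) - 2125) = -6346*((-35 + 49) - 2125) = -6346*(14 - 2125) = -6346*(-2111) = 13396406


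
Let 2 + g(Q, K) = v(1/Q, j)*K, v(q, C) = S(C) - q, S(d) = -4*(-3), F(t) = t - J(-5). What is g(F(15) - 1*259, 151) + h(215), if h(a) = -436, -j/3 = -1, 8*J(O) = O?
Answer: 2676386/1947 ≈ 1374.6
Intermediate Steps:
J(O) = O/8
F(t) = 5/8 + t (F(t) = t - (-5)/8 = t - 1*(-5/8) = t + 5/8 = 5/8 + t)
j = 3 (j = -3*(-1) = 3)
S(d) = 12
v(q, C) = 12 - q
g(Q, K) = -2 + K*(12 - 1/Q) (g(Q, K) = -2 + (12 - 1/Q)*K = -2 + K*(12 - 1/Q))
g(F(15) - 1*259, 151) + h(215) = (-2 + 12*151 - 1*151/((5/8 + 15) - 1*259)) - 436 = (-2 + 1812 - 1*151/(125/8 - 259)) - 436 = (-2 + 1812 - 1*151/(-1947/8)) - 436 = (-2 + 1812 - 1*151*(-8/1947)) - 436 = (-2 + 1812 + 1208/1947) - 436 = 3525278/1947 - 436 = 2676386/1947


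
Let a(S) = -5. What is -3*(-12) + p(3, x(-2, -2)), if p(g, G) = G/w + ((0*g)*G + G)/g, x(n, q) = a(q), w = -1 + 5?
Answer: 397/12 ≈ 33.083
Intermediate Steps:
w = 4
x(n, q) = -5
p(g, G) = G/4 + G/g (p(g, G) = G/4 + ((0*g)*G + G)/g = G*(¼) + (0*G + G)/g = G/4 + (0 + G)/g = G/4 + G/g)
-3*(-12) + p(3, x(-2, -2)) = -3*(-12) + ((¼)*(-5) - 5/3) = 36 + (-5/4 - 5*⅓) = 36 + (-5/4 - 5/3) = 36 - 35/12 = 397/12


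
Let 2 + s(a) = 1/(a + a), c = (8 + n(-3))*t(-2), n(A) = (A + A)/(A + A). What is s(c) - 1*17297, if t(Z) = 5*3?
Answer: -4670729/270 ≈ -17299.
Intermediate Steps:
t(Z) = 15
n(A) = 1 (n(A) = (2*A)/((2*A)) = (2*A)*(1/(2*A)) = 1)
c = 135 (c = (8 + 1)*15 = 9*15 = 135)
s(a) = -2 + 1/(2*a) (s(a) = -2 + 1/(a + a) = -2 + 1/(2*a))
s(c) - 1*17297 = (-2 + (½)/135) - 1*17297 = (-2 + (½)*(1/135)) - 17297 = (-2 + 1/270) - 17297 = -539/270 - 17297 = -4670729/270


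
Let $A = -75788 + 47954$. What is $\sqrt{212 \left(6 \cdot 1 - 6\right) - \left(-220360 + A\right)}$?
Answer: $\sqrt{248194} \approx 498.19$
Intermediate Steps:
$A = -27834$
$\sqrt{212 \left(6 \cdot 1 - 6\right) - \left(-220360 + A\right)} = \sqrt{212 \left(6 \cdot 1 - 6\right) + \left(220360 - -27834\right)} = \sqrt{212 \left(6 - 6\right) + \left(220360 + 27834\right)} = \sqrt{212 \cdot 0 + 248194} = \sqrt{0 + 248194} = \sqrt{248194}$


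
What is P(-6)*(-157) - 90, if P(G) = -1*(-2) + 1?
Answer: -561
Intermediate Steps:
P(G) = 3 (P(G) = 2 + 1 = 3)
P(-6)*(-157) - 90 = 3*(-157) - 90 = -471 - 90 = -561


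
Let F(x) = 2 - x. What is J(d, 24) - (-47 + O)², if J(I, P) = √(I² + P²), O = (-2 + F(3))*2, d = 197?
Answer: -2809 + √39385 ≈ -2610.5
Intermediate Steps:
O = -6 (O = (-2 + (2 - 1*3))*2 = (-2 + (2 - 3))*2 = (-2 - 1)*2 = -3*2 = -6)
J(d, 24) - (-47 + O)² = √(197² + 24²) - (-47 - 6)² = √(38809 + 576) - 1*(-53)² = √39385 - 1*2809 = √39385 - 2809 = -2809 + √39385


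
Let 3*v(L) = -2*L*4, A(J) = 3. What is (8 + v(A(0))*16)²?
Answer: 14400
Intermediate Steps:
v(L) = -8*L/3 (v(L) = (-2*L*4)/3 = (-8*L)/3 = -8*L/3)
(8 + v(A(0))*16)² = (8 - 8/3*3*16)² = (8 - 8*16)² = (8 - 128)² = (-120)² = 14400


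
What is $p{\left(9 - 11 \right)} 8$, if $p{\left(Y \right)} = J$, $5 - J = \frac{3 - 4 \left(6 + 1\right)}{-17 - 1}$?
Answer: $\frac{260}{9} \approx 28.889$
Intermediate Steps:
$J = \frac{65}{18}$ ($J = 5 - \frac{3 - 4 \left(6 + 1\right)}{-17 - 1} = 5 - \frac{3 - 28}{-18} = 5 - \left(3 - 28\right) \left(- \frac{1}{18}\right) = 5 - \left(-25\right) \left(- \frac{1}{18}\right) = 5 - \frac{25}{18} = \frac{65}{18} \approx 3.6111$)
$p{\left(Y \right)} = \frac{65}{18}$
$p{\left(9 - 11 \right)} 8 = \frac{65}{18} \cdot 8 = \frac{260}{9}$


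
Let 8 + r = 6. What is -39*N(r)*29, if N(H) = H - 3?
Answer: 5655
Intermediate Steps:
r = -2 (r = -8 + 6 = -2)
N(H) = -3 + H
-39*N(r)*29 = -39*(-3 - 2)*29 = -39*(-5)*29 = 195*29 = 5655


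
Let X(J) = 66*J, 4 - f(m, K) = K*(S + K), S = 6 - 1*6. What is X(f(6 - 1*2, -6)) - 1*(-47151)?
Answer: 45039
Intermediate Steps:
S = 0 (S = 6 - 6 = 0)
f(m, K) = 4 - K² (f(m, K) = 4 - K*(0 + K) = 4 - K*K = 4 - K²)
X(f(6 - 1*2, -6)) - 1*(-47151) = 66*(4 - 1*(-6)²) - 1*(-47151) = 66*(4 - 1*36) + 47151 = 66*(4 - 36) + 47151 = 66*(-32) + 47151 = -2112 + 47151 = 45039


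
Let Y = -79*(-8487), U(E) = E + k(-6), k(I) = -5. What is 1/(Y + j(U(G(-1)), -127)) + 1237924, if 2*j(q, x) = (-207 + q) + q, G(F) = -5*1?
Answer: 1659708227358/1340719 ≈ 1.2379e+6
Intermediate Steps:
G(F) = -5
U(E) = -5 + E (U(E) = E - 5 = -5 + E)
j(q, x) = -207/2 + q (j(q, x) = ((-207 + q) + q)/2 = (-207 + 2*q)/2 = -207/2 + q)
Y = 670473
1/(Y + j(U(G(-1)), -127)) + 1237924 = 1/(670473 + (-207/2 + (-5 - 5))) + 1237924 = 1/(670473 + (-207/2 - 10)) + 1237924 = 1/(670473 - 227/2) + 1237924 = 1/(1340719/2) + 1237924 = 2/1340719 + 1237924 = 1659708227358/1340719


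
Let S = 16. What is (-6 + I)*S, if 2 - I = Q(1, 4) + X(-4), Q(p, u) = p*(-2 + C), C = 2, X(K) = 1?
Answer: -80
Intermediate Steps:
Q(p, u) = 0 (Q(p, u) = p*(-2 + 2) = p*0 = 0)
I = 1 (I = 2 - (0 + 1) = 2 - 1*1 = 2 - 1 = 1)
(-6 + I)*S = (-6 + 1)*16 = -5*16 = -80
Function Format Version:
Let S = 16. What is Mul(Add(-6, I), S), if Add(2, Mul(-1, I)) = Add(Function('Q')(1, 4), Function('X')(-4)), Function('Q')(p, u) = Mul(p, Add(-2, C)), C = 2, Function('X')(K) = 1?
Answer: -80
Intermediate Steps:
Function('Q')(p, u) = 0 (Function('Q')(p, u) = Mul(p, Add(-2, 2)) = Mul(p, 0) = 0)
I = 1 (I = Add(2, Mul(-1, Add(0, 1))) = Add(2, Mul(-1, 1)) = Add(2, -1) = 1)
Mul(Add(-6, I), S) = Mul(Add(-6, 1), 16) = Mul(-5, 16) = -80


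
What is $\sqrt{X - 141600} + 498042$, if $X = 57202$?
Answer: $498042 + i \sqrt{84398} \approx 4.9804 \cdot 10^{5} + 290.51 i$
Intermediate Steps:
$\sqrt{X - 141600} + 498042 = \sqrt{57202 - 141600} + 498042 = \sqrt{-84398} + 498042 = i \sqrt{84398} + 498042 = 498042 + i \sqrt{84398}$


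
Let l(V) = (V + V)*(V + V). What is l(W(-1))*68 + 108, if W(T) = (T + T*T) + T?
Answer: 380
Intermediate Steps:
W(T) = T² + 2*T (W(T) = (T + T²) + T = T² + 2*T)
l(V) = 4*V² (l(V) = (2*V)*(2*V) = 4*V²)
l(W(-1))*68 + 108 = (4*(-(2 - 1))²)*68 + 108 = (4*(-1*1)²)*68 + 108 = (4*(-1)²)*68 + 108 = (4*1)*68 + 108 = 4*68 + 108 = 272 + 108 = 380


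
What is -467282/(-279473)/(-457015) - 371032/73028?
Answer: -11847371317553484/2331845257455415 ≈ -5.0807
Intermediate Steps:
-467282/(-279473)/(-457015) - 371032/73028 = -467282*(-1/279473)*(-1/457015) - 371032*1/73028 = (467282/279473)*(-1/457015) - 92758/18257 = -467282/127723353095 - 92758/18257 = -11847371317553484/2331845257455415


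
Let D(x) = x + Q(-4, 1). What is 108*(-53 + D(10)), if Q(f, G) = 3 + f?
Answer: -4752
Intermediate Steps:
D(x) = -1 + x (D(x) = x + (3 - 4) = x - 1 = -1 + x)
108*(-53 + D(10)) = 108*(-53 + (-1 + 10)) = 108*(-53 + 9) = 108*(-44) = -4752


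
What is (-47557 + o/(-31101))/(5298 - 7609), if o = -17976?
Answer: 70431061/3422591 ≈ 20.578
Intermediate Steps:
(-47557 + o/(-31101))/(5298 - 7609) = (-47557 - 17976/(-31101))/(5298 - 7609) = (-47557 - 17976*(-1/31101))/(-2311) = (-47557 + 856/1481)*(-1/2311) = -70431061/1481*(-1/2311) = 70431061/3422591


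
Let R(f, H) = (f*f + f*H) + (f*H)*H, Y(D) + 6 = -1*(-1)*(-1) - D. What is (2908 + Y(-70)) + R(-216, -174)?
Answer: -6452405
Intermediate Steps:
Y(D) = -7 - D (Y(D) = -6 + (-1*(-1)*(-1) - D) = -6 + (1*(-1) - D) = -6 + (-1 - D) = -7 - D)
R(f, H) = f**2 + H*f + f*H**2 (R(f, H) = (f**2 + H*f) + (H*f)*H = (f**2 + H*f) + f*H**2 = f**2 + H*f + f*H**2)
(2908 + Y(-70)) + R(-216, -174) = (2908 + (-7 - 1*(-70))) - 216*(-174 - 216 + (-174)**2) = (2908 + (-7 + 70)) - 216*(-174 - 216 + 30276) = (2908 + 63) - 216*29886 = 2971 - 6455376 = -6452405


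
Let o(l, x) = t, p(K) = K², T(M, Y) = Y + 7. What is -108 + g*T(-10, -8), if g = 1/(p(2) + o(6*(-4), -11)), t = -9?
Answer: -539/5 ≈ -107.80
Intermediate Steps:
T(M, Y) = 7 + Y
o(l, x) = -9
g = -⅕ (g = 1/(2² - 9) = 1/(4 - 9) = 1/(-5) = -⅕ ≈ -0.20000)
-108 + g*T(-10, -8) = -108 - (7 - 8)/5 = -108 - ⅕*(-1) = -108 + ⅕ = -539/5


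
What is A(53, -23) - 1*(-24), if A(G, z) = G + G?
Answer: 130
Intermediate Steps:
A(G, z) = 2*G
A(53, -23) - 1*(-24) = 2*53 - 1*(-24) = 106 + 24 = 130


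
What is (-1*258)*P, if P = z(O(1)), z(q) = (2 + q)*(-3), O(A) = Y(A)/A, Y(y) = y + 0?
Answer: 2322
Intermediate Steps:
Y(y) = y
O(A) = 1 (O(A) = A/A = 1)
z(q) = -6 - 3*q
P = -9 (P = -6 - 3*1 = -6 - 3 = -9)
(-1*258)*P = -1*258*(-9) = -258*(-9) = 2322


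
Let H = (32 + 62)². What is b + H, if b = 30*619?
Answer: 27406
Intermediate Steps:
b = 18570
H = 8836 (H = 94² = 8836)
b + H = 18570 + 8836 = 27406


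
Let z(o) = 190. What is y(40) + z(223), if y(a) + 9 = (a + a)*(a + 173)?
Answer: 17221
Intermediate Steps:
y(a) = -9 + 2*a*(173 + a) (y(a) = -9 + (a + a)*(a + 173) = -9 + (2*a)*(173 + a) = -9 + 2*a*(173 + a))
y(40) + z(223) = (-9 + 2*40**2 + 346*40) + 190 = (-9 + 2*1600 + 13840) + 190 = (-9 + 3200 + 13840) + 190 = 17031 + 190 = 17221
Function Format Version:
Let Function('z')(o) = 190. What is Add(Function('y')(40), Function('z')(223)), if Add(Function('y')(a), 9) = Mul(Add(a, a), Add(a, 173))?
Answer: 17221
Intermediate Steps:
Function('y')(a) = Add(-9, Mul(2, a, Add(173, a))) (Function('y')(a) = Add(-9, Mul(Add(a, a), Add(a, 173))) = Add(-9, Mul(Mul(2, a), Add(173, a))) = Add(-9, Mul(2, a, Add(173, a))))
Add(Function('y')(40), Function('z')(223)) = Add(Add(-9, Mul(2, Pow(40, 2)), Mul(346, 40)), 190) = Add(Add(-9, Mul(2, 1600), 13840), 190) = Add(Add(-9, 3200, 13840), 190) = Add(17031, 190) = 17221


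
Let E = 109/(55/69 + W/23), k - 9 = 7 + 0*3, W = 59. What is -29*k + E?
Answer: -100127/232 ≈ -431.58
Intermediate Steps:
k = 16 (k = 9 + (7 + 0*3) = 9 + (7 + 0) = 9 + 7 = 16)
E = 7521/232 (E = 109/(55/69 + 59/23) = 109/(232/69) = 109*(69/232) = 7521/232 ≈ 32.418)
-29*k + E = -29*16 + 7521/232 = -464 + 7521/232 = -100127/232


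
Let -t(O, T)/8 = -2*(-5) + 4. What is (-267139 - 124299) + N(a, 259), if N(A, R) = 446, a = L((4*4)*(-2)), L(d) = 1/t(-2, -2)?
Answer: -390992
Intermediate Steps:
t(O, T) = -112 (t(O, T) = -8*(-2*(-5) + 4) = -8*(10 + 4) = -8*14 = -112)
L(d) = -1/112 (L(d) = 1/(-112) = -1/112)
a = -1/112 ≈ -0.0089286
(-267139 - 124299) + N(a, 259) = (-267139 - 124299) + 446 = -391438 + 446 = -390992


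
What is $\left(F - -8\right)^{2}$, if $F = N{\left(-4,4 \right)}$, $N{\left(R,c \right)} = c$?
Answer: $144$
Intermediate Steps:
$F = 4$
$\left(F - -8\right)^{2} = \left(4 - -8\right)^{2} = \left(4 + \left(12 - 4\right)\right)^{2} = \left(4 + 8\right)^{2} = 12^{2} = 144$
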